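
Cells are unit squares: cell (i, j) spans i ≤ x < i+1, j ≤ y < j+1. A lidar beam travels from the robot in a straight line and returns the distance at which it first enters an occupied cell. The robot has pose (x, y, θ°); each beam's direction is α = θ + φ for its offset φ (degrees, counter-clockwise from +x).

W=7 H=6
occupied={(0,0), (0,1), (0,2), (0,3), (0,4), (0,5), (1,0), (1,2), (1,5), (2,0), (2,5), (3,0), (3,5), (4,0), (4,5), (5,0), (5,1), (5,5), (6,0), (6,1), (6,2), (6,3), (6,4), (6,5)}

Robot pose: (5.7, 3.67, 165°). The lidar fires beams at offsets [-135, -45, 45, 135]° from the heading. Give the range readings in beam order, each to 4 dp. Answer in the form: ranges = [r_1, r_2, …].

beam 1: φ=-135°, α=30°
  dir = (cos 30°, sin 30°) = (0.8660, 0.5000); from cell (5,3)
  next x-line at t=0.3464, next y-line at t=0.6600; Δt_x=1.1547, Δt_y=2.0000
    x: enter (6,3) at t=0.3464 ← occupied
  → r_1 = 0.3464
beam 2: φ=-45°, α=120°
  dir = (cos 120°, sin 120°) = (-0.5000, 0.8660); from cell (5,3)
  next x-line at t=1.4000, next y-line at t=0.3811; Δt_x=2.0000, Δt_y=1.1547
    y: enter (5,4) at t=0.3811
    x: enter (4,4) at t=1.4000
    y: enter (4,5) at t=1.5358 ← occupied
  → r_2 = 1.5358
beam 3: φ=45°, α=210°
  dir = (cos 210°, sin 210°) = (-0.8660, -0.5000); from cell (5,3)
  next x-line at t=0.8083, next y-line at t=1.3400; Δt_x=1.1547, Δt_y=2.0000
    x: enter (4,3) at t=0.8083
    y: enter (4,2) at t=1.3400
    x: enter (3,2) at t=1.9630
    x: enter (2,2) at t=3.1177
    y: enter (2,1) at t=3.3400
    x: enter (1,1) at t=4.2724
    y: enter (1,0) at t=5.3400 ← occupied
  → r_3 = 5.3400
beam 4: φ=135°, α=300°
  dir = (cos 300°, sin 300°) = (0.5000, -0.8660); from cell (5,3)
  next x-line at t=0.6000, next y-line at t=0.7736; Δt_x=2.0000, Δt_y=1.1547
    x: enter (6,3) at t=0.6000 ← occupied
  → r_4 = 0.6000

ranges = [0.3464, 1.5358, 5.3400, 0.6000]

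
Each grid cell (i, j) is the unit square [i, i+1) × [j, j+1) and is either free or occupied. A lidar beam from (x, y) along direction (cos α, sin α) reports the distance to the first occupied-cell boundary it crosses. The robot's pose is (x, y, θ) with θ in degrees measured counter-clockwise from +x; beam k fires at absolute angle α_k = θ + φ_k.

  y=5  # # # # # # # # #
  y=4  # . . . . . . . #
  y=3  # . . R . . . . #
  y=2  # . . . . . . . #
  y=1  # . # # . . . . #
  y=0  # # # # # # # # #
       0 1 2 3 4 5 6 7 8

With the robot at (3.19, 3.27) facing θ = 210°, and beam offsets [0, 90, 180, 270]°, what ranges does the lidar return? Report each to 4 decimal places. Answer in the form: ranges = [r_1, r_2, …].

beam 1: φ=0°, α=210°
  direction (-0.8660, -0.5000); cell (3,3); t to first gridline: x 0.2194, y 0.5400 (then +1.1547 / +2.0000)
    (2,3) via x @ 0.2194
    (2,2) via y @ 0.5400
    (1,2) via x @ 1.3741
    (0,2) via x @ 2.5288  # hit
  → r_1 = 2.5288
beam 2: φ=90°, α=300°
  direction (0.5000, -0.8660); cell (3,3); t to first gridline: x 1.6200, y 0.3118 (then +2.0000 / +1.1547)
    (3,2) via y @ 0.3118
    (3,1) via y @ 1.4665  # hit
  → r_2 = 1.4665
beam 3: φ=180°, α=30°
  direction (0.8660, 0.5000); cell (3,3); t to first gridline: x 0.9353, y 1.4600 (then +1.1547 / +2.0000)
    (4,3) via x @ 0.9353
    (4,4) via y @ 1.4600
    (5,4) via x @ 2.0900
    (6,4) via x @ 3.2447
    (6,5) via y @ 3.4600  # hit
  → r_3 = 3.4600
beam 4: φ=270°, α=120°
  direction (-0.5000, 0.8660); cell (3,3); t to first gridline: x 0.3800, y 0.8429 (then +2.0000 / +1.1547)
    (2,3) via x @ 0.3800
    (2,4) via y @ 0.8429
    (2,5) via y @ 1.9976  # hit
  → r_4 = 1.9976

ranges = [2.5288, 1.4665, 3.4600, 1.9976]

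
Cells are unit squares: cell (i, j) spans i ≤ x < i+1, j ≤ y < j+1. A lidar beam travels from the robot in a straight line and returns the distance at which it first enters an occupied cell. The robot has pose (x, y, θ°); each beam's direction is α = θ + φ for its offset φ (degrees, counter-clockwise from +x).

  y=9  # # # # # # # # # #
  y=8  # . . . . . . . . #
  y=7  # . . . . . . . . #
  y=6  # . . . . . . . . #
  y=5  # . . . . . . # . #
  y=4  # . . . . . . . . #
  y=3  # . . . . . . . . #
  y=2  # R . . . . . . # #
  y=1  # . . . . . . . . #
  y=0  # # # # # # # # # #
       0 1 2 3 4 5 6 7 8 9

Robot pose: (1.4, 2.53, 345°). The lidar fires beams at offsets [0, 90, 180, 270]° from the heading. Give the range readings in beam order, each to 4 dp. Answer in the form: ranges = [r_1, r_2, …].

beam 1: φ=0°, α=345°
  direction (0.9659, -0.2588); cell (1,2); t to first gridline: x 0.6212, y 2.0478 (then +1.0353 / +3.8637)
    (2,2) via x @ 0.6212
    (3,2) via x @ 1.6564
    (3,1) via y @ 2.0478
    (4,1) via x @ 2.6917
    (5,1) via x @ 3.7270
    (6,1) via x @ 4.7623
    (7,1) via x @ 5.7975
    (7,0) via y @ 5.9115  # hit
  → r_1 = 5.9115
beam 2: φ=90°, α=75°
  direction (0.2588, 0.9659); cell (1,2); t to first gridline: x 2.3182, y 0.4866 (then +3.8637 / +1.0353)
    (1,3) via y @ 0.4866
    (1,4) via y @ 1.5219
    (2,4) via x @ 2.3182
    (2,5) via y @ 2.5571
    (2,6) via y @ 3.5924
    (2,7) via y @ 4.6277
    (2,8) via y @ 5.6630
    (3,8) via x @ 6.1819
    (3,9) via y @ 6.6982  # hit
  → r_2 = 6.6982
beam 3: φ=180°, α=165°
  direction (-0.9659, 0.2588); cell (1,2); t to first gridline: x 0.4141, y 1.8159 (then +1.0353 / +3.8637)
    (0,2) via x @ 0.4141  # hit
  → r_3 = 0.4141
beam 4: φ=270°, α=255°
  direction (-0.2588, -0.9659); cell (1,2); t to first gridline: x 1.5455, y 0.5487 (then +3.8637 / +1.0353)
    (1,1) via y @ 0.5487
    (0,1) via x @ 1.5455  # hit
  → r_4 = 1.5455

ranges = [5.9115, 6.6982, 0.4141, 1.5455]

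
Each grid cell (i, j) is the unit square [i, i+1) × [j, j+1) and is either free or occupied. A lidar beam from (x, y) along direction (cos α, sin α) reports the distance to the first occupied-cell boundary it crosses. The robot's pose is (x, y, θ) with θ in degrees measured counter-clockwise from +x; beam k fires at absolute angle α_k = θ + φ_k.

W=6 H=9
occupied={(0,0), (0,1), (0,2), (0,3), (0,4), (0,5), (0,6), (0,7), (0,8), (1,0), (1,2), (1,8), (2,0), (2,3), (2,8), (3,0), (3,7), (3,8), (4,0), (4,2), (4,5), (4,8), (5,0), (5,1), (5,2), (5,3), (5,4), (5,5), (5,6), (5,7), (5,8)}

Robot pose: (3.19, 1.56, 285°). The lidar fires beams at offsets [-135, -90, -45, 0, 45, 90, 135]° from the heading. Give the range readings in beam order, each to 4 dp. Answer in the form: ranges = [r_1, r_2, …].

beam 1: φ=-135°, α=150°
  dir = (cos 150°, sin 150°) = (-0.8660, 0.5000); from cell (3,1)
  next x-line at t=0.2194, next y-line at t=0.8800; Δt_x=1.1547, Δt_y=2.0000
    x: enter (2,1) at t=0.2194
    y: enter (2,2) at t=0.8800
    x: enter (1,2) at t=1.3741 ← occupied
  → r_1 = 1.3741
beam 2: φ=-90°, α=195°
  dir = (cos 195°, sin 195°) = (-0.9659, -0.2588); from cell (3,1)
  next x-line at t=0.1967, next y-line at t=2.1637; Δt_x=1.0353, Δt_y=3.8637
    x: enter (2,1) at t=0.1967
    x: enter (1,1) at t=1.2320
    y: enter (1,0) at t=2.1637 ← occupied
  → r_2 = 2.1637
beam 3: φ=-45°, α=240°
  dir = (cos 240°, sin 240°) = (-0.5000, -0.8660); from cell (3,1)
  next x-line at t=0.3800, next y-line at t=0.6466; Δt_x=2.0000, Δt_y=1.1547
    x: enter (2,1) at t=0.3800
    y: enter (2,0) at t=0.6466 ← occupied
  → r_3 = 0.6466
beam 4: φ=0°, α=285°
  dir = (cos 285°, sin 285°) = (0.2588, -0.9659); from cell (3,1)
  next x-line at t=3.1296, next y-line at t=0.5798; Δt_x=3.8637, Δt_y=1.0353
    y: enter (3,0) at t=0.5798 ← occupied
  → r_4 = 0.5798
beam 5: φ=45°, α=330°
  dir = (cos 330°, sin 330°) = (0.8660, -0.5000); from cell (3,1)
  next x-line at t=0.9353, next y-line at t=1.1200; Δt_x=1.1547, Δt_y=2.0000
    x: enter (4,1) at t=0.9353
    y: enter (4,0) at t=1.1200 ← occupied
  → r_5 = 1.1200
beam 6: φ=90°, α=15°
  dir = (cos 15°, sin 15°) = (0.9659, 0.2588); from cell (3,1)
  next x-line at t=0.8386, next y-line at t=1.7000; Δt_x=1.0353, Δt_y=3.8637
    x: enter (4,1) at t=0.8386
    y: enter (4,2) at t=1.7000 ← occupied
  → r_6 = 1.7000
beam 7: φ=135°, α=60°
  dir = (cos 60°, sin 60°) = (0.5000, 0.8660); from cell (3,1)
  next x-line at t=1.6200, next y-line at t=0.5081; Δt_x=2.0000, Δt_y=1.1547
    y: enter (3,2) at t=0.5081
    x: enter (4,2) at t=1.6200 ← occupied
  → r_7 = 1.6200

ranges = [1.3741, 2.1637, 0.6466, 0.5798, 1.1200, 1.7000, 1.6200]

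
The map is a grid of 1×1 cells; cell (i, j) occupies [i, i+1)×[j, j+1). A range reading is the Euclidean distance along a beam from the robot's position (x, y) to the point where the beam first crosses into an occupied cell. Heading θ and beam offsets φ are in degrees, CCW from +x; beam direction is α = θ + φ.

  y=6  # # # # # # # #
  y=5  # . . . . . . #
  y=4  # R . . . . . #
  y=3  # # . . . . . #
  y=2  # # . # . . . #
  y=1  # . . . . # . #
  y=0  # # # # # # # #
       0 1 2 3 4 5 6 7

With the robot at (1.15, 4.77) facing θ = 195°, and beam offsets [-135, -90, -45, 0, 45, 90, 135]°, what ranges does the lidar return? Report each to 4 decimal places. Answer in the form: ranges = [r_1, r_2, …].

beam 1: φ=-135°, α=60°
  dir = (cos 60°, sin 60°) = (0.5000, 0.8660); from cell (1,4)
  next x-line at t=1.7000, next y-line at t=0.2656; Δt_x=2.0000, Δt_y=1.1547
    y: enter (1,5) at t=0.2656
    y: enter (1,6) at t=1.4203 ← occupied
  → r_1 = 1.4203
beam 2: φ=-90°, α=105°
  dir = (cos 105°, sin 105°) = (-0.2588, 0.9659); from cell (1,4)
  next x-line at t=0.5796, next y-line at t=0.2381; Δt_x=3.8637, Δt_y=1.0353
    y: enter (1,5) at t=0.2381
    x: enter (0,5) at t=0.5796 ← occupied
  → r_2 = 0.5796
beam 3: φ=-45°, α=150°
  dir = (cos 150°, sin 150°) = (-0.8660, 0.5000); from cell (1,4)
  next x-line at t=0.1732, next y-line at t=0.4600; Δt_x=1.1547, Δt_y=2.0000
    x: enter (0,4) at t=0.1732 ← occupied
  → r_3 = 0.1732
beam 4: φ=0°, α=195°
  dir = (cos 195°, sin 195°) = (-0.9659, -0.2588); from cell (1,4)
  next x-line at t=0.1553, next y-line at t=2.9751; Δt_x=1.0353, Δt_y=3.8637
    x: enter (0,4) at t=0.1553 ← occupied
  → r_4 = 0.1553
beam 5: φ=45°, α=240°
  dir = (cos 240°, sin 240°) = (-0.5000, -0.8660); from cell (1,4)
  next x-line at t=0.3000, next y-line at t=0.8891; Δt_x=2.0000, Δt_y=1.1547
    x: enter (0,4) at t=0.3000 ← occupied
  → r_5 = 0.3000
beam 6: φ=90°, α=285°
  dir = (cos 285°, sin 285°) = (0.2588, -0.9659); from cell (1,4)
  next x-line at t=3.2841, next y-line at t=0.7972; Δt_x=3.8637, Δt_y=1.0353
    y: enter (1,3) at t=0.7972 ← occupied
  → r_6 = 0.7972
beam 7: φ=135°, α=330°
  dir = (cos 330°, sin 330°) = (0.8660, -0.5000); from cell (1,4)
  next x-line at t=0.9815, next y-line at t=1.5400; Δt_x=1.1547, Δt_y=2.0000
    x: enter (2,4) at t=0.9815
    y: enter (2,3) at t=1.5400
    x: enter (3,3) at t=2.1362
    x: enter (4,3) at t=3.2909
    y: enter (4,2) at t=3.5400
    x: enter (5,2) at t=4.4456
    y: enter (5,1) at t=5.5400 ← occupied
  → r_7 = 5.5400

ranges = [1.4203, 0.5796, 0.1732, 0.1553, 0.3000, 0.7972, 5.5400]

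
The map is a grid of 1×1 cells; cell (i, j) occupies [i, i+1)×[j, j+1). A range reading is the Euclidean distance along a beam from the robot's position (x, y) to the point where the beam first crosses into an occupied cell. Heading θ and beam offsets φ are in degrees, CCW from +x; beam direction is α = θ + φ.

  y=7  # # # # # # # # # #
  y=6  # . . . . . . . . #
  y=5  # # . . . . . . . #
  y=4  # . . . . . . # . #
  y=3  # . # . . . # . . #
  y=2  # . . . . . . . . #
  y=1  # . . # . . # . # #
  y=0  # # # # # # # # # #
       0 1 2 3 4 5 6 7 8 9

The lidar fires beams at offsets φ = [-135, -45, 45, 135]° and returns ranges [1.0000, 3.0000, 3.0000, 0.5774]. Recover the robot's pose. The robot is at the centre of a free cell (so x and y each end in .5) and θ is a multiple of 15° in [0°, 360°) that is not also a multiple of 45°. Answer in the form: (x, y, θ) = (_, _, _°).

Enumerate (i+0.5, j+0.5, θ) over the 41 free cells and 16 admissible headings. For each, cast all 4 beams and compare to the given ranges.
  (1.5, 3.5, 345°): beam 1 = 0.5774 ≠ 1.0000 ✗
  (7.5, 5.5, 300°): beam 1 = 5.7956 ≠ 1.0000 ✗
  (2.5, 6.5, 330°): beam 1 = 1.5529 ≠ 1.0000 ✗
  (6.5, 6.5, 150°): beam 1 = 1.9319 ≠ 1.0000 ✗
  (5.5, 4.5, 105°): beam 2 = 2.8868 ≠ 3.0000 ✗
  …
  (4.5, 6.5, 285°): r_1=1.0000, r_2=3.0000, r_3=3.0000, r_4=0.5774 — all match ✓
Only this pose fits every beam.

(x, y, θ) = (4.5, 6.5, 285°)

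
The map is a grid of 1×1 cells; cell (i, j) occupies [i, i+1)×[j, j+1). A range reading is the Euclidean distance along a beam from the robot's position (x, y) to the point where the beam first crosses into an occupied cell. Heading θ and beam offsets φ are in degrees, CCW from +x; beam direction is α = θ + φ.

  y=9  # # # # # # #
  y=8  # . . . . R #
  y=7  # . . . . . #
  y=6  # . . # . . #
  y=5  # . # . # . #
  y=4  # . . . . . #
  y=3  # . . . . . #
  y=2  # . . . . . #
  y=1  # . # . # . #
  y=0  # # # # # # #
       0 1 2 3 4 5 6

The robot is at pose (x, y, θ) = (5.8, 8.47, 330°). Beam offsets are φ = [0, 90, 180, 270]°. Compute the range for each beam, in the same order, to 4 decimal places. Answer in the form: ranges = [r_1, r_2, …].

beam 1: φ=0°, α=330°
  dir = (cos 330°, sin 330°) = (0.8660, -0.5000); from cell (5,8)
  next x-line at t=0.2309, next y-line at t=0.9400; Δt_x=1.1547, Δt_y=2.0000
    x: enter (6,8) at t=0.2309 ← occupied
  → r_1 = 0.2309
beam 2: φ=90°, α=60°
  dir = (cos 60°, sin 60°) = (0.5000, 0.8660); from cell (5,8)
  next x-line at t=0.4000, next y-line at t=0.6120; Δt_x=2.0000, Δt_y=1.1547
    x: enter (6,8) at t=0.4000 ← occupied
  → r_2 = 0.4000
beam 3: φ=180°, α=150°
  dir = (cos 150°, sin 150°) = (-0.8660, 0.5000); from cell (5,8)
  next x-line at t=0.9238, next y-line at t=1.0600; Δt_x=1.1547, Δt_y=2.0000
    x: enter (4,8) at t=0.9238
    y: enter (4,9) at t=1.0600 ← occupied
  → r_3 = 1.0600
beam 4: φ=270°, α=240°
  dir = (cos 240°, sin 240°) = (-0.5000, -0.8660); from cell (5,8)
  next x-line at t=1.6000, next y-line at t=0.5427; Δt_x=2.0000, Δt_y=1.1547
    y: enter (5,7) at t=0.5427
    x: enter (4,7) at t=1.6000
    y: enter (4,6) at t=1.6974
    y: enter (4,5) at t=2.8521 ← occupied
  → r_4 = 2.8521

ranges = [0.2309, 0.4000, 1.0600, 2.8521]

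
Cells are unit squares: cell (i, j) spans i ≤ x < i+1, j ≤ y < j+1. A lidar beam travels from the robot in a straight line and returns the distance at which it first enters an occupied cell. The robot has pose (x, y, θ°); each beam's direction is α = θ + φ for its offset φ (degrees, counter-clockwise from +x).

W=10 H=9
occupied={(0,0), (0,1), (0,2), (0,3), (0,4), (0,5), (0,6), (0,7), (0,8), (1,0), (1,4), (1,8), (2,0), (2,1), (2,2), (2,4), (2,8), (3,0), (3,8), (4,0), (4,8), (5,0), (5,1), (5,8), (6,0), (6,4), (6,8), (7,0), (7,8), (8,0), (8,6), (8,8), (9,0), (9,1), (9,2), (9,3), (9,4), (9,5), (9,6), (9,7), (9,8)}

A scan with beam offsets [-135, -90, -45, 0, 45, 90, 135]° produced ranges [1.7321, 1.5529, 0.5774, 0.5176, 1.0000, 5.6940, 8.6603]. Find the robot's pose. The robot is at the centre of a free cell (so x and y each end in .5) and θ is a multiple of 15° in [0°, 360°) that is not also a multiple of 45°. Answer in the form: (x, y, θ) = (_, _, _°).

Enumerate (i+0.5, j+0.5, θ) over the 49 free cells and 16 admissible headings. For each, cast all 7 beams and compare to the given ranges.
  (4.5, 4.5, 75°): beam 1 = 2.8868 ≠ 1.7321 ✗
  (1.5, 5.5, 300°): beam 1 = 0.5176 ≠ 1.7321 ✗
  (8.5, 5.5, 240°): beam 1 = 0.5176 ≠ 1.7321 ✗
  (7.5, 5.5, 300°): beam 1 = 6.7293 ≠ 1.7321 ✗
  …
  (8.5, 2.5, 15°): r_1=1.7321, r_2=1.5529, r_3=0.5774, r_4=0.5176, r_5=1.0000, r_6=5.6940, r_7=8.6603 — all match ✓
Unique over the lattice → pose = (8.5, 2.5, 15°).

(x, y, θ) = (8.5, 2.5, 15°)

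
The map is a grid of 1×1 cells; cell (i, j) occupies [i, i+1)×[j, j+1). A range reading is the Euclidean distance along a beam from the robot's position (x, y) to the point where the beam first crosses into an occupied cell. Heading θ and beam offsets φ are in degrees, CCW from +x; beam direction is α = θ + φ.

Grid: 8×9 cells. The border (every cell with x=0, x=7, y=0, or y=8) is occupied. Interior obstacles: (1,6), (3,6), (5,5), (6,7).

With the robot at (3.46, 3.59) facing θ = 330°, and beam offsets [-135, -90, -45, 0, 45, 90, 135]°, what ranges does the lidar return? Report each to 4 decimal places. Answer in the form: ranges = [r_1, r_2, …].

beam 1: φ=-135°, α=195°
  d=(-0.9659,-0.2588)  start (3,3)  tX=0.4762 tY=2.2796  stride 1/|dx|=1.0353 1/|dy|=3.8637
    cross x-line → (2,3), t=0.4762
    cross x-line → (1,3), t=1.5115
    cross y-line → (1,2), t=2.2796
    cross x-line → (0,2), t=2.5468 (wall)
  → r_1 = 2.5468
beam 2: φ=-90°, α=240°
  d=(-0.5000,-0.8660)  start (3,3)  tX=0.9200 tY=0.6813  stride 1/|dx|=2.0000 1/|dy|=1.1547
    cross y-line → (3,2), t=0.6813
    cross x-line → (2,2), t=0.9200
    cross y-line → (2,1), t=1.8360
    cross x-line → (1,1), t=2.9200
    cross y-line → (1,0), t=2.9907 (wall)
  → r_2 = 2.9907
beam 3: φ=-45°, α=285°
  d=(0.2588,-0.9659)  start (3,3)  tX=2.0864 tY=0.6108  stride 1/|dx|=3.8637 1/|dy|=1.0353
    cross y-line → (3,2), t=0.6108
    cross y-line → (3,1), t=1.6461
    cross x-line → (4,1), t=2.0864
    cross y-line → (4,0), t=2.6814 (wall)
  → r_3 = 2.6814
beam 4: φ=0°, α=330°
  d=(0.8660,-0.5000)  start (3,3)  tX=0.6235 tY=1.1800  stride 1/|dx|=1.1547 1/|dy|=2.0000
    cross x-line → (4,3), t=0.6235
    cross y-line → (4,2), t=1.1800
    cross x-line → (5,2), t=1.7782
    cross x-line → (6,2), t=2.9329
    cross y-line → (6,1), t=3.1800
    cross x-line → (7,1), t=4.0876 (wall)
  → r_4 = 4.0876
beam 5: φ=45°, α=15°
  d=(0.9659,0.2588)  start (3,3)  tX=0.5590 tY=1.5841  stride 1/|dx|=1.0353 1/|dy|=3.8637
    cross x-line → (4,3), t=0.5590
    cross y-line → (4,4), t=1.5841
    cross x-line → (5,4), t=1.5943
    cross x-line → (6,4), t=2.6296
    cross x-line → (7,4), t=3.6649 (wall)
  → r_5 = 3.6649
beam 6: φ=90°, α=60°
  d=(0.5000,0.8660)  start (3,3)  tX=1.0800 tY=0.4734  stride 1/|dx|=2.0000 1/|dy|=1.1547
    cross y-line → (3,4), t=0.4734
    cross x-line → (4,4), t=1.0800
    cross y-line → (4,5), t=1.6281
    cross y-line → (4,6), t=2.7828
    cross x-line → (5,6), t=3.0800
    cross y-line → (5,7), t=3.9375
    cross x-line → (6,7), t=5.0800 (wall)
  → r_6 = 5.0800
beam 7: φ=135°, α=105°
  d=(-0.2588,0.9659)  start (3,3)  tX=1.7773 tY=0.4245  stride 1/|dx|=3.8637 1/|dy|=1.0353
    cross y-line → (3,4), t=0.4245
    cross y-line → (3,5), t=1.4597
    cross x-line → (2,5), t=1.7773
    cross y-line → (2,6), t=2.4950
    cross y-line → (2,7), t=3.5303
    cross y-line → (2,8), t=4.5656 (wall)
  → r_7 = 4.5656

ranges = [2.5468, 2.9907, 2.6814, 4.0876, 3.6649, 5.0800, 4.5656]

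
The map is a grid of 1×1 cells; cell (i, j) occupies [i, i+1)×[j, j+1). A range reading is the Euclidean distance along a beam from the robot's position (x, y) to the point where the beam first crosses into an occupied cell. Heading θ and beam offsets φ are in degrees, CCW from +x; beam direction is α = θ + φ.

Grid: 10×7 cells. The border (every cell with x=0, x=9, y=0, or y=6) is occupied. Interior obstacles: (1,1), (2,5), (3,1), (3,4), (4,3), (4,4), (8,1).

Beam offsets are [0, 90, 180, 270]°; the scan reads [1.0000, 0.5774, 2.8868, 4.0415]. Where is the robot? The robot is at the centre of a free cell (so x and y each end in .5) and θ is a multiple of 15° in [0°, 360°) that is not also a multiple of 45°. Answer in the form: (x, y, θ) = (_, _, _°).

Enumerate (i+0.5, j+0.5, θ) over the 33 free cells and 16 admissible headings. For each, cast all 4 beams and compare to the given ranges.
  (1.5, 3.5, 30°): beam 1 = 1.7321 ≠ 1.0000 ✗
  (1.5, 3.5, 120°): beam 4 = 1.7321 ≠ 4.0415 ✗
  (4.5, 5.5, 105°): beam 1 = 0.5176 ≠ 1.0000 ✗
  …
  (5.5, 3.5, 120°): r_1=1.0000, r_2=0.5774, r_3=2.8868, r_4=4.0415 — all match ✓
Only this pose fits every beam.

(x, y, θ) = (5.5, 3.5, 120°)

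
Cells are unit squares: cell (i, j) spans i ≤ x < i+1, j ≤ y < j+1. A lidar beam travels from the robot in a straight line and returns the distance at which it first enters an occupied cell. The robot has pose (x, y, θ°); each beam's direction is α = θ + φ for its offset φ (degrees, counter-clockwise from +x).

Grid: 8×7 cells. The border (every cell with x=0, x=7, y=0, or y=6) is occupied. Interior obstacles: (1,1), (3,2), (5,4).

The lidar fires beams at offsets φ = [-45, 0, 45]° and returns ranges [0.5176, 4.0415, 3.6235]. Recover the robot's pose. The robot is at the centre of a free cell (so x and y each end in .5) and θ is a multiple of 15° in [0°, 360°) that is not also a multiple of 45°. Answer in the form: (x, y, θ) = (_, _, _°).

(x, y, θ) = (2.5, 2.5, 60°)

Enumerate (i+0.5, j+0.5, θ) over the 27 free cells and 16 admissible headings. For each, cast all 3 beams and compare to the given ranges.
  (5.5, 3.5, 165°): beam 1 = 0.5774 ≠ 0.5176 ✗
  (1.5, 5.5, 300°): beam 1 = 1.9319 ≠ 0.5176 ✗
  (6.5, 1.5, 15°): beam 1 = 0.5774 ≠ 0.5176 ✗
  (4.5, 1.5, 300°): beam 2 = 0.5774 ≠ 4.0415 ✗
  …
  (2.5, 2.5, 60°): r_1=0.5176, r_2=4.0415, r_3=3.6235 — all match ✓
Only this pose fits every beam.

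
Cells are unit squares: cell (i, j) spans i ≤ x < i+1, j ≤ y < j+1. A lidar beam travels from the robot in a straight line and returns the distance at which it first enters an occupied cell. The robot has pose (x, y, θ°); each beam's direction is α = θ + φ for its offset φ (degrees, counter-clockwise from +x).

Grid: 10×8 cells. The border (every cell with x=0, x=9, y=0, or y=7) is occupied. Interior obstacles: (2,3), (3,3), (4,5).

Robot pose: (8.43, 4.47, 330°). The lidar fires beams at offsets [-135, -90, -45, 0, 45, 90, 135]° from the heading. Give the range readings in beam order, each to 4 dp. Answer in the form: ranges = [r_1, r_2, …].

ranges = [4.5863, 4.0068, 2.2023, 0.6582, 0.5901, 1.1400, 2.6192]

beam 1: φ=-135°, α=195°
  dir = (cos 195°, sin 195°) = (-0.9659, -0.2588); from cell (8,4)
  next x-line at t=0.4452, next y-line at t=1.8159; Δt_x=1.0353, Δt_y=3.8637
    x: enter (7,4) at t=0.4452
    x: enter (6,4) at t=1.4804
    y: enter (6,3) at t=1.8159
    x: enter (5,3) at t=2.5157
    x: enter (4,3) at t=3.5510
    x: enter (3,3) at t=4.5863 ← occupied
  → r_1 = 4.5863
beam 2: φ=-90°, α=240°
  dir = (cos 240°, sin 240°) = (-0.5000, -0.8660); from cell (8,4)
  next x-line at t=0.8600, next y-line at t=0.5427; Δt_x=2.0000, Δt_y=1.1547
    y: enter (8,3) at t=0.5427
    x: enter (7,3) at t=0.8600
    y: enter (7,2) at t=1.6974
    y: enter (7,1) at t=2.8521
    x: enter (6,1) at t=2.8600
    y: enter (6,0) at t=4.0068 ← occupied
  → r_2 = 4.0068
beam 3: φ=-45°, α=285°
  dir = (cos 285°, sin 285°) = (0.2588, -0.9659); from cell (8,4)
  next x-line at t=2.2023, next y-line at t=0.4866; Δt_x=3.8637, Δt_y=1.0353
    y: enter (8,3) at t=0.4866
    y: enter (8,2) at t=1.5219
    x: enter (9,2) at t=2.2023 ← occupied
  → r_3 = 2.2023
beam 4: φ=0°, α=330°
  dir = (cos 330°, sin 330°) = (0.8660, -0.5000); from cell (8,4)
  next x-line at t=0.6582, next y-line at t=0.9400; Δt_x=1.1547, Δt_y=2.0000
    x: enter (9,4) at t=0.6582 ← occupied
  → r_4 = 0.6582
beam 5: φ=45°, α=15°
  dir = (cos 15°, sin 15°) = (0.9659, 0.2588); from cell (8,4)
  next x-line at t=0.5901, next y-line at t=2.0478; Δt_x=1.0353, Δt_y=3.8637
    x: enter (9,4) at t=0.5901 ← occupied
  → r_5 = 0.5901
beam 6: φ=90°, α=60°
  dir = (cos 60°, sin 60°) = (0.5000, 0.8660); from cell (8,4)
  next x-line at t=1.1400, next y-line at t=0.6120; Δt_x=2.0000, Δt_y=1.1547
    y: enter (8,5) at t=0.6120
    x: enter (9,5) at t=1.1400 ← occupied
  → r_6 = 1.1400
beam 7: φ=135°, α=105°
  dir = (cos 105°, sin 105°) = (-0.2588, 0.9659); from cell (8,4)
  next x-line at t=1.6614, next y-line at t=0.5487; Δt_x=3.8637, Δt_y=1.0353
    y: enter (8,5) at t=0.5487
    y: enter (8,6) at t=1.5840
    x: enter (7,6) at t=1.6614
    y: enter (7,7) at t=2.6192 ← occupied
  → r_7 = 2.6192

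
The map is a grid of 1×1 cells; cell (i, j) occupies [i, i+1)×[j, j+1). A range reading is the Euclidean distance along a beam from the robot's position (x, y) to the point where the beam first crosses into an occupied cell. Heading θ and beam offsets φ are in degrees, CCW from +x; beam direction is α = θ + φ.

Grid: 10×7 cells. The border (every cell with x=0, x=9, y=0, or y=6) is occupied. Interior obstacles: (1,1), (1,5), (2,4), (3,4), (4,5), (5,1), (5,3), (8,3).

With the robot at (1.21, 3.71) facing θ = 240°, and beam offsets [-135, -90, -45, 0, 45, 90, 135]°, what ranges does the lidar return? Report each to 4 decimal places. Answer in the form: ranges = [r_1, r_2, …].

beam 1: φ=-135°, α=105°
  direction (-0.2588, 0.9659); cell (1,3); t to first gridline: x 0.8114, y 0.3002 (then +3.8637 / +1.0353)
    (1,4) via y @ 0.3002
    (0,4) via x @ 0.8114  # hit
  → r_1 = 0.8114
beam 2: φ=-90°, α=150°
  direction (-0.8660, 0.5000); cell (1,3); t to first gridline: x 0.2425, y 0.5800 (then +1.1547 / +2.0000)
    (0,3) via x @ 0.2425  # hit
  → r_2 = 0.2425
beam 3: φ=-45°, α=195°
  direction (-0.9659, -0.2588); cell (1,3); t to first gridline: x 0.2174, y 2.7432 (then +1.0353 / +3.8637)
    (0,3) via x @ 0.2174  # hit
  → r_3 = 0.2174
beam 4: φ=0°, α=240°
  direction (-0.5000, -0.8660); cell (1,3); t to first gridline: x 0.4200, y 0.8198 (then +2.0000 / +1.1547)
    (0,3) via x @ 0.4200  # hit
  → r_4 = 0.4200
beam 5: φ=45°, α=285°
  direction (0.2588, -0.9659); cell (1,3); t to first gridline: x 3.0523, y 0.7350 (then +3.8637 / +1.0353)
    (1,2) via y @ 0.7350
    (1,1) via y @ 1.7703  # hit
  → r_5 = 1.7703
beam 6: φ=90°, α=330°
  direction (0.8660, -0.5000); cell (1,3); t to first gridline: x 0.9122, y 1.4200 (then +1.1547 / +2.0000)
    (2,3) via x @ 0.9122
    (2,2) via y @ 1.4200
    (3,2) via x @ 2.0669
    (4,2) via x @ 3.2216
    (4,1) via y @ 3.4200
    (5,1) via x @ 4.3763  # hit
  → r_6 = 4.3763
beam 7: φ=135°, α=15°
  direction (0.9659, 0.2588); cell (1,3); t to first gridline: x 0.8179, y 1.1205 (then +1.0353 / +3.8637)
    (2,3) via x @ 0.8179
    (2,4) via y @ 1.1205  # hit
  → r_7 = 1.1205

ranges = [0.8114, 0.2425, 0.2174, 0.4200, 1.7703, 4.3763, 1.1205]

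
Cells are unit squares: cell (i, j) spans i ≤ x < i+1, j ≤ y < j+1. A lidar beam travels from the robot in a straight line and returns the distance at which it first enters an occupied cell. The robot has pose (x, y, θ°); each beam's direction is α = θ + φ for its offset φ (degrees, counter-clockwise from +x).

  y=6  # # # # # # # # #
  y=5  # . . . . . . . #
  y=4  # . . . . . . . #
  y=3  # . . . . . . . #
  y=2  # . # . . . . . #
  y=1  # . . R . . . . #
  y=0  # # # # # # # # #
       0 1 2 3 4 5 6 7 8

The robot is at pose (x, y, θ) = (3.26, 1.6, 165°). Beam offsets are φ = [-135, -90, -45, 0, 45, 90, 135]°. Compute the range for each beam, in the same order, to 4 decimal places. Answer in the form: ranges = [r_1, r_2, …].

beam 1: φ=-135°, α=30°
  cosα=0.8660 sinα=0.5000 | (3,1) | tMaxX 0.8545 tMaxY 0.8000 | tΔX 1.1547 tΔY 2.0000
    t=0.8000 [y] (3,2)
    t=0.8545 [x] (4,2)
    t=2.0092 [x] (5,2)
    t=2.8000 [y] (5,3)
    t=3.1639 [x] (6,3)
    t=4.3186 [x] (7,3)
    t=4.8000 [y] (7,4)
    t=5.4733 [x] (8,4) — stop
  → r_1 = 5.4733
beam 2: φ=-90°, α=75°
  cosα=0.2588 sinα=0.9659 | (3,1) | tMaxX 2.8591 tMaxY 0.4141 | tΔX 3.8637 tΔY 1.0353
    t=0.4141 [y] (3,2)
    t=1.4494 [y] (3,3)
    t=2.4847 [y] (3,4)
    t=2.8591 [x] (4,4)
    t=3.5199 [y] (4,5)
    t=4.5552 [y] (4,6) — stop
  → r_2 = 4.5552
beam 3: φ=-45°, α=120°
  cosα=-0.5000 sinα=0.8660 | (3,1) | tMaxX 0.5200 tMaxY 0.4619 | tΔX 2.0000 tΔY 1.1547
    t=0.4619 [y] (3,2)
    t=0.5200 [x] (2,2) — stop
  → r_3 = 0.5200
beam 4: φ=0°, α=165°
  cosα=-0.9659 sinα=0.2588 | (3,1) | tMaxX 0.2692 tMaxY 1.5455 | tΔX 1.0353 tΔY 3.8637
    t=0.2692 [x] (2,1)
    t=1.3044 [x] (1,1)
    t=1.5455 [y] (1,2)
    t=2.3397 [x] (0,2) — stop
  → r_4 = 2.3397
beam 5: φ=45°, α=210°
  cosα=-0.8660 sinα=-0.5000 | (3,1) | tMaxX 0.3002 tMaxY 1.2000 | tΔX 1.1547 tΔY 2.0000
    t=0.3002 [x] (2,1)
    t=1.2000 [y] (2,0) — stop
  → r_5 = 1.2000
beam 6: φ=90°, α=255°
  cosα=-0.2588 sinα=-0.9659 | (3,1) | tMaxX 1.0046 tMaxY 0.6212 | tΔX 3.8637 tΔY 1.0353
    t=0.6212 [y] (3,0) — stop
  → r_6 = 0.6212
beam 7: φ=135°, α=300°
  cosα=0.5000 sinα=-0.8660 | (3,1) | tMaxX 1.4800 tMaxY 0.6928 | tΔX 2.0000 tΔY 1.1547
    t=0.6928 [y] (3,0) — stop
  → r_7 = 0.6928

ranges = [5.4733, 4.5552, 0.5200, 2.3397, 1.2000, 0.6212, 0.6928]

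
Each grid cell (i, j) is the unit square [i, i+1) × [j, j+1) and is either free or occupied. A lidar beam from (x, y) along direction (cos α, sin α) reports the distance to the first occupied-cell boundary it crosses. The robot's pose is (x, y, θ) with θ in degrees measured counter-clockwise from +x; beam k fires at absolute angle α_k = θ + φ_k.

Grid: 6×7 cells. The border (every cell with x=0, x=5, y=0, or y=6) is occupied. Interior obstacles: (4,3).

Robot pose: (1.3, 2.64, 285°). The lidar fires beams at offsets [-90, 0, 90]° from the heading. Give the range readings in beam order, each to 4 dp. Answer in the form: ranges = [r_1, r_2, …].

ranges = [0.3106, 1.6979, 2.7952]

beam 1: φ=-90°, α=195°
  direction (-0.9659, -0.2588); cell (1,2); t to first gridline: x 0.3106, y 2.4728 (then +1.0353 / +3.8637)
    (0,2) via x @ 0.3106  # hit
  → r_1 = 0.3106
beam 2: φ=0°, α=285°
  direction (0.2588, -0.9659); cell (1,2); t to first gridline: x 2.7046, y 0.6626 (then +3.8637 / +1.0353)
    (1,1) via y @ 0.6626
    (1,0) via y @ 1.6979  # hit
  → r_2 = 1.6979
beam 3: φ=90°, α=15°
  direction (0.9659, 0.2588); cell (1,2); t to first gridline: x 0.7247, y 1.3909 (then +1.0353 / +3.8637)
    (2,2) via x @ 0.7247
    (2,3) via y @ 1.3909
    (3,3) via x @ 1.7600
    (4,3) via x @ 2.7952  # hit
  → r_3 = 2.7952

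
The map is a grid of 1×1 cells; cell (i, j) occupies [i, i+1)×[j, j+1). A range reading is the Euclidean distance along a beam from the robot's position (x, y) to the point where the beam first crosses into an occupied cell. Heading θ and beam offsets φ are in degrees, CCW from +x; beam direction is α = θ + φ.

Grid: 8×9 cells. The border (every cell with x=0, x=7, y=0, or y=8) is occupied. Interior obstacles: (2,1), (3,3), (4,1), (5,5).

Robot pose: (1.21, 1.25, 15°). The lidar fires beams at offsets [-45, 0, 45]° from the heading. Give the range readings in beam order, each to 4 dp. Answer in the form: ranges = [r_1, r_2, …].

ranges = [0.5000, 0.8179, 7.7942]

beam 1: φ=-45°, α=330°
  dir = (cos 330°, sin 330°) = (0.8660, -0.5000); from cell (1,1)
  next x-line at t=0.9122, next y-line at t=0.5000; Δt_x=1.1547, Δt_y=2.0000
    y: enter (1,0) at t=0.5000 ← occupied
  → r_1 = 0.5000
beam 2: φ=0°, α=15°
  dir = (cos 15°, sin 15°) = (0.9659, 0.2588); from cell (1,1)
  next x-line at t=0.8179, next y-line at t=2.8978; Δt_x=1.0353, Δt_y=3.8637
    x: enter (2,1) at t=0.8179 ← occupied
  → r_2 = 0.8179
beam 3: φ=45°, α=60°
  dir = (cos 60°, sin 60°) = (0.5000, 0.8660); from cell (1,1)
  next x-line at t=1.5800, next y-line at t=0.8660; Δt_x=2.0000, Δt_y=1.1547
    y: enter (1,2) at t=0.8660
    x: enter (2,2) at t=1.5800
    y: enter (2,3) at t=2.0207
    y: enter (2,4) at t=3.1754
    x: enter (3,4) at t=3.5800
    y: enter (3,5) at t=4.3301
    y: enter (3,6) at t=5.4848
    x: enter (4,6) at t=5.5800
    y: enter (4,7) at t=6.6395
    x: enter (5,7) at t=7.5800
    y: enter (5,8) at t=7.7942 ← occupied
  → r_3 = 7.7942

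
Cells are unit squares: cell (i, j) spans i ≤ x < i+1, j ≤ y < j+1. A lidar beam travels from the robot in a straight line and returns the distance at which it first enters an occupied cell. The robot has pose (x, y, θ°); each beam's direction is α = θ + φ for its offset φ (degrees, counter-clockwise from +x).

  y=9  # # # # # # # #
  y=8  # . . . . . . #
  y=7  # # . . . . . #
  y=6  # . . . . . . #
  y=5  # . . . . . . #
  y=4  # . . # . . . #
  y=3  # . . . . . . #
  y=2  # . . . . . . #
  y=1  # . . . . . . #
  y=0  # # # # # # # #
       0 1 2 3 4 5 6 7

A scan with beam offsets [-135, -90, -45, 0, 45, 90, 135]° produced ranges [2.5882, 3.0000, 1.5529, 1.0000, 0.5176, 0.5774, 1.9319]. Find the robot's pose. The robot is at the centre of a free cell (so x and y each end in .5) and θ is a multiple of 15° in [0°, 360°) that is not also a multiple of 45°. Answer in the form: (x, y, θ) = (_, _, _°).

Candidates: 46 free-cell centres × 16 headings = 736 poses. Raycast each; keep the one whose scan matches to 4 dp.
  (2.5, 2.5, 330°): beam 1 = 1.5529 ≠ 2.5882 ✗
  (1.5, 3.5, 150°): beam 1 = 1.9319 ≠ 2.5882 ✗
  (4.5, 5.5, 240°): beam 1 = 3.6235 ≠ 2.5882 ✗
  …
  (2.5, 1.5, 210°): r_1=2.5882, r_2=3.0000, r_3=1.5529, r_4=1.0000, r_5=0.5176, r_6=0.5774, r_7=1.9319 — all match ✓
No second candidate reproduces the full scan.

(x, y, θ) = (2.5, 1.5, 210°)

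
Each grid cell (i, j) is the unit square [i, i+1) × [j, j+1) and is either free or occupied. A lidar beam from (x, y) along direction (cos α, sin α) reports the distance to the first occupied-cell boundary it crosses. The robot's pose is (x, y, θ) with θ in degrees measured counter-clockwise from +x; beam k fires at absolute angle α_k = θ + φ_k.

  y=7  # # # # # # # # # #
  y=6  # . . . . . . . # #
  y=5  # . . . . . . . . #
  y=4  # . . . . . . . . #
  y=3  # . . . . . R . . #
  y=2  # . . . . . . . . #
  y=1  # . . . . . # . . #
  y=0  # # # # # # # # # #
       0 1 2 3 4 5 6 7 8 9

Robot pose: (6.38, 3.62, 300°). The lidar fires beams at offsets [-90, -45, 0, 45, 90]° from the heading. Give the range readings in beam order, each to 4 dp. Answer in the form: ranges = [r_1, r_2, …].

beam 1: φ=-90°, α=210°
  direction (-0.8660, -0.5000); cell (6,3); t to first gridline: x 0.4388, y 1.2400 (then +1.1547 / +2.0000)
    (5,3) via x @ 0.4388
    (5,2) via y @ 1.2400
    (4,2) via x @ 1.5935
    (3,2) via x @ 2.7482
    (3,1) via y @ 3.2400
    (2,1) via x @ 3.9029
    (1,1) via x @ 5.0576
    (1,0) via y @ 5.2400  # hit
  → r_1 = 5.2400
beam 2: φ=-45°, α=255°
  direction (-0.2588, -0.9659); cell (6,3); t to first gridline: x 1.4682, y 0.6419 (then +3.8637 / +1.0353)
    (6,2) via y @ 0.6419
    (5,2) via x @ 1.4682
    (5,1) via y @ 1.6771
    (5,0) via y @ 2.7124  # hit
  → r_2 = 2.7124
beam 3: φ=0°, α=300°
  direction (0.5000, -0.8660); cell (6,3); t to first gridline: x 1.2400, y 0.7159 (then +2.0000 / +1.1547)
    (6,2) via y @ 0.7159
    (7,2) via x @ 1.2400
    (7,1) via y @ 1.8706
    (7,0) via y @ 3.0253  # hit
  → r_3 = 3.0253
beam 4: φ=45°, α=345°
  direction (0.9659, -0.2588); cell (6,3); t to first gridline: x 0.6419, y 2.3955 (then +1.0353 / +3.8637)
    (7,3) via x @ 0.6419
    (8,3) via x @ 1.6771
    (8,2) via y @ 2.3955
    (9,2) via x @ 2.7124  # hit
  → r_4 = 2.7124
beam 5: φ=90°, α=30°
  direction (0.8660, 0.5000); cell (6,3); t to first gridline: x 0.7159, y 0.7600 (then +1.1547 / +2.0000)
    (7,3) via x @ 0.7159
    (7,4) via y @ 0.7600
    (8,4) via x @ 1.8706
    (8,5) via y @ 2.7600
    (9,5) via x @ 3.0253  # hit
  → r_5 = 3.0253

ranges = [5.2400, 2.7124, 3.0253, 2.7124, 3.0253]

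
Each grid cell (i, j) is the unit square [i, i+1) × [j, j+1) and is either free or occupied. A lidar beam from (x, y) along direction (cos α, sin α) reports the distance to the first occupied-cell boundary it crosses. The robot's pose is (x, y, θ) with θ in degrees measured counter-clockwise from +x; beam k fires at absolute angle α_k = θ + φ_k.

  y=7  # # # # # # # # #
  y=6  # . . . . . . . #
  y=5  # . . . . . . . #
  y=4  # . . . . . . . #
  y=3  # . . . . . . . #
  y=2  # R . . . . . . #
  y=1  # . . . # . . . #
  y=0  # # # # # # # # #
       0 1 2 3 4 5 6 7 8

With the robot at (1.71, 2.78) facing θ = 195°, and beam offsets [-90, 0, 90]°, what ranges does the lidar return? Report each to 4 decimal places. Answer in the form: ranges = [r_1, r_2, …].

beam 1: φ=-90°, α=105°
  dir = (cos 105°, sin 105°) = (-0.2588, 0.9659); from cell (1,2)
  next x-line at t=2.7432, next y-line at t=0.2278; Δt_x=3.8637, Δt_y=1.0353
    y: enter (1,3) at t=0.2278
    y: enter (1,4) at t=1.2630
    y: enter (1,5) at t=2.2983
    x: enter (0,5) at t=2.7432 ← occupied
  → r_1 = 2.7432
beam 2: φ=0°, α=195°
  dir = (cos 195°, sin 195°) = (-0.9659, -0.2588); from cell (1,2)
  next x-line at t=0.7350, next y-line at t=3.0137; Δt_x=1.0353, Δt_y=3.8637
    x: enter (0,2) at t=0.7350 ← occupied
  → r_2 = 0.7350
beam 3: φ=90°, α=285°
  dir = (cos 285°, sin 285°) = (0.2588, -0.9659); from cell (1,2)
  next x-line at t=1.1205, next y-line at t=0.8075; Δt_x=3.8637, Δt_y=1.0353
    y: enter (1,1) at t=0.8075
    x: enter (2,1) at t=1.1205
    y: enter (2,0) at t=1.8428 ← occupied
  → r_3 = 1.8428

ranges = [2.7432, 0.7350, 1.8428]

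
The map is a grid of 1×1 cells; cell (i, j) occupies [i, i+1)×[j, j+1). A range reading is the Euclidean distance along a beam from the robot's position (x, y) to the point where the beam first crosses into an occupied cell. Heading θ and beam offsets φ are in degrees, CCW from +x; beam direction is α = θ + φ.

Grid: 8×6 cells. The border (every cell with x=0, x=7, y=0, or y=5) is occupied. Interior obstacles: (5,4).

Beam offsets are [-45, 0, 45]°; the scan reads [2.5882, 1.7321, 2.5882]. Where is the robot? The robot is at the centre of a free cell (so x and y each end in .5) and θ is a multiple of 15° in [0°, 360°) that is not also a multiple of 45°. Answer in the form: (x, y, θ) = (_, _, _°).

(x, y, θ) = (4.5, 2.5, 60°)

Candidates: 23 free-cell centres × 16 headings = 368 poses. Raycast each; keep the one whose scan matches to 4 dp.
  (1.5, 3.5, 150°): beam 1 = 1.5529 ≠ 2.5882 ✗
  (2.5, 2.5, 300°): beam 1 = 1.5529 ≠ 2.5882 ✗
  (5.5, 2.5, 165°): beam 1 = 2.8868 ≠ 2.5882 ✗
  …
  (4.5, 2.5, 60°): r_1=2.5882, r_2=1.7321, r_3=2.5882 — all match ✓
No second candidate reproduces the full scan.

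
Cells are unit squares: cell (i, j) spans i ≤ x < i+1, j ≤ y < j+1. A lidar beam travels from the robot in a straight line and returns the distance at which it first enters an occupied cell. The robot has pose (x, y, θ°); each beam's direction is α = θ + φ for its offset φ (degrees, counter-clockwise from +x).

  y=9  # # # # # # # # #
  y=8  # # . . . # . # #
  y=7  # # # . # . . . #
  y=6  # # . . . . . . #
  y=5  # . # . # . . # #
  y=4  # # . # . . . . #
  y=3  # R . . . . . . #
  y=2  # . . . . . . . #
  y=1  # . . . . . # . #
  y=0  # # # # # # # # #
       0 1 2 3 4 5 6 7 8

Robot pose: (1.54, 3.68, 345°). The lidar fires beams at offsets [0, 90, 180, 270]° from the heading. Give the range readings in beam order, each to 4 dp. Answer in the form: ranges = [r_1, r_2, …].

ranges = [6.6879, 0.3313, 0.5590, 2.0864]

beam 1: φ=0°, α=345°
  d=(0.9659,-0.2588)  start (1,3)  tX=0.4762 tY=2.6273  stride 1/|dx|=1.0353 1/|dy|=3.8637
    cross x-line → (2,3), t=0.4762
    cross x-line → (3,3), t=1.5115
    cross x-line → (4,3), t=2.5468
    cross y-line → (4,2), t=2.6273
    cross x-line → (5,2), t=3.5821
    cross x-line → (6,2), t=4.6173
    cross x-line → (7,2), t=5.6526
    cross y-line → (7,1), t=6.4910
    cross x-line → (8,1), t=6.6879 (wall)
  → r_1 = 6.6879
beam 2: φ=90°, α=75°
  d=(0.2588,0.9659)  start (1,3)  tX=1.7773 tY=0.3313  stride 1/|dx|=3.8637 1/|dy|=1.0353
    cross y-line → (1,4), t=0.3313 (wall)
  → r_2 = 0.3313
beam 3: φ=180°, α=165°
  d=(-0.9659,0.2588)  start (1,3)  tX=0.5590 tY=1.2364  stride 1/|dx|=1.0353 1/|dy|=3.8637
    cross x-line → (0,3), t=0.5590 (wall)
  → r_3 = 0.5590
beam 4: φ=270°, α=255°
  d=(-0.2588,-0.9659)  start (1,3)  tX=2.0864 tY=0.7040  stride 1/|dx|=3.8637 1/|dy|=1.0353
    cross y-line → (1,2), t=0.7040
    cross y-line → (1,1), t=1.7393
    cross x-line → (0,1), t=2.0864 (wall)
  → r_4 = 2.0864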